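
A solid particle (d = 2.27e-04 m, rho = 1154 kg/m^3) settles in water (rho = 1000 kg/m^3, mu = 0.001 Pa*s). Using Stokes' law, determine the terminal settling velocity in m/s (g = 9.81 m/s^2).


Density difference: rho_p - rho_f = 1154 - 1000 = 154 kg/m^3
d^2 = (2.27e-04)^2 = 5.1529e-08 m^2
Numerator = (rho_p - rho_f) * g * d^2 = 154 * 9.81 * 5.1529e-08 = 7.7846921e-05
Denominator = 18 * mu = 18 * 0.001 = 0.018
v_s = 7.7846921e-05 / 0.018 = 0.00432483 m/s
Check: Re = rho_f * v_s * d / mu = 1000 * 0.00432483 * 2.27e-04 / 0.001 = 0.982 < 1, so Stokes' law applies.

0.00432483 m/s


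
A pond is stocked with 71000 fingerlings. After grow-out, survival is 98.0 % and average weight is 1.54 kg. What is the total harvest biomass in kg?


Survivors = 71000 * 98.0/100 = 69580 fish
Harvest biomass = survivors * W_f = 69580 * 1.54 = 107153.2 kg

107153.2 kg


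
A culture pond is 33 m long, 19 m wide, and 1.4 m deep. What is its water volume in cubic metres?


Base area = L * W = 33 * 19 = 627 m^2
Volume = area * depth = 627 * 1.4 = 877.8 m^3

877.8 m^3


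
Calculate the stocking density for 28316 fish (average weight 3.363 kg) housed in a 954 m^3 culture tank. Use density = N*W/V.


Total biomass = 28316 fish * 3.363 kg = 95226.708 kg
Density = total biomass / volume = 95226.708 / 954 = 99.8184 kg/m^3

99.8184 kg/m^3


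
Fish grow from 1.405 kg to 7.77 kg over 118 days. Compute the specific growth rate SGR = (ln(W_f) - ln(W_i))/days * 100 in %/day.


ln(W_f) = ln(7.77) = 2.0502702
ln(W_i) = ln(1.405) = 0.3400373
ln(W_f) - ln(W_i) = 2.0502702 - 0.3400373 = 1.7102329
SGR = 1.7102329 / 118 * 100 = 1.44935 %/day

1.44935 %/day


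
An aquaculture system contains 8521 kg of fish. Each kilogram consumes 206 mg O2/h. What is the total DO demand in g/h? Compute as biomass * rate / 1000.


Total O2 consumption (mg/h) = 8521 kg * 206 mg/(kg*h) = 1755326 mg/h
Convert to g/h: 1755326 / 1000 = 1755.326 g/h

1755.326 g/h


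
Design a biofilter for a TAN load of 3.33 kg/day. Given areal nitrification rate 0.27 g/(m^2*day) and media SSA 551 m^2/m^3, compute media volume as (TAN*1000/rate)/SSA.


A = 3.33*1000 / 0.27 = 12333.333 m^2
V = 12333.333 / 551 = 22.3835

22.3835 m^3


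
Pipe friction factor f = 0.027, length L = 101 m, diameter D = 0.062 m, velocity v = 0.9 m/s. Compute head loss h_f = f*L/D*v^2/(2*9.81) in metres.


v^2 = 0.9^2 = 0.81 m^2/s^2
L/D = 101/0.062 = 1629.0323
h_f = f*(L/D)*v^2/(2g) = 0.027 * 1629.0323 * 0.81 / 19.62 = 1.81585 m

1.81585 m


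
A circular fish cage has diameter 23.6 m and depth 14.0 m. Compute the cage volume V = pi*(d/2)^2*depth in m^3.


r = d/2 = 23.6/2 = 11.8 m
Base area = pi*r^2 = pi*11.8^2 = 437.43536 m^2
Volume = 437.43536 * 14.0 = 6124.1 m^3

6124.1 m^3


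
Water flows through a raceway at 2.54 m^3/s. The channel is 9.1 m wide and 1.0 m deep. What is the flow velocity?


Cross-sectional area = W * d = 9.1 * 1.0 = 9.1 m^2
Velocity = Q / A = 2.54 / 9.1 = 0.279121 m/s

0.279121 m/s


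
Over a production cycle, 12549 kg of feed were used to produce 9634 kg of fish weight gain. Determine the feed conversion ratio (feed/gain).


FCR = feed consumed / weight gained
FCR = 12549 kg / 9634 kg = 1.30257

1.30257


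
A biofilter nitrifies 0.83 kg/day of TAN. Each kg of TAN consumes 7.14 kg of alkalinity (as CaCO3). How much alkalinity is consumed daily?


Alkalinity factor: 7.14 kg CaCO3 consumed per kg TAN nitrified
alk = 0.83 kg TAN * 7.14 = 5.9262 kg CaCO3/day

5.9262 kg CaCO3/day


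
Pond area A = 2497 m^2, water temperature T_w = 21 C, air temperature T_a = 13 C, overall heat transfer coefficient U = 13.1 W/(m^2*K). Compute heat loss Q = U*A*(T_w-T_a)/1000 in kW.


Temperature difference dT = 21 - 13 = 8 K
Heat loss (W) = U * A * dT = 13.1 * 2497 * 8 = 261685.6 W
Convert to kW: 261685.6 / 1000 = 261.6856 kW

261.6856 kW


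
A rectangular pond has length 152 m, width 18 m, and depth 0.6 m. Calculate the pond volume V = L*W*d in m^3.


Base area = L * W = 152 * 18 = 2736 m^2
Volume = area * depth = 2736 * 0.6 = 1641.6 m^3

1641.6 m^3


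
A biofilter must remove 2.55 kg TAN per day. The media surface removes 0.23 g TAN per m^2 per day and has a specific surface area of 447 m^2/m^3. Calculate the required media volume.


A = 2.55*1000 / 0.23 = 11086.957 m^2
V = 11086.957 / 447 = 24.803

24.803 m^3


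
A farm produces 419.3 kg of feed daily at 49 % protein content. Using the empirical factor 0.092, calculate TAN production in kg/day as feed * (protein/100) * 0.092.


Protein in feed = 419.3 * 49/100 = 205.457 kg/day
TAN = protein * 0.092 = 205.457 * 0.092 = 18.902044 kg/day

18.902044 kg/day


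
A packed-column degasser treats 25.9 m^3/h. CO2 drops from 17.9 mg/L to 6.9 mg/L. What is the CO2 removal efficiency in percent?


CO2_out / CO2_in = 6.9 / 17.9 = 0.38547486
Fraction remaining = 0.38547486
efficiency = (1 - 0.38547486) * 100 = 61.4525 %

61.4525 %


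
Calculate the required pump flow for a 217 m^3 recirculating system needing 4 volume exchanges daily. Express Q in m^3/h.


Daily recirculation volume = 217 m^3 * 4 = 868 m^3/day
Flow rate Q = daily volume / 24 h = 868 / 24 = 36.1667 m^3/h

36.1667 m^3/h


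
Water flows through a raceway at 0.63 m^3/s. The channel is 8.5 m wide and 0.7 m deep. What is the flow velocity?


Cross-sectional area = W * d = 8.5 * 0.7 = 5.95 m^2
Velocity = Q / A = 0.63 / 5.95 = 0.105882 m/s

0.105882 m/s


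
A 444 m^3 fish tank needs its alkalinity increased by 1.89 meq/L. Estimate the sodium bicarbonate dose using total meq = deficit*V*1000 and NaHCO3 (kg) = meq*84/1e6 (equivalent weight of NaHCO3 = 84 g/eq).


Tank volume in L = 444 m^3 * 1000 = 444000 L
Total meq required = 1.89 meq/L * 444000 L = 839160 meq
NaHCO3 mass = 839160 meq * 84 mg/meq / 1e6 = 70.4894 kg

70.4894 kg


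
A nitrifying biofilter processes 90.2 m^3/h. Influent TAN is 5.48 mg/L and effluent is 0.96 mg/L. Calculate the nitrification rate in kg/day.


Concentration drop: TAN_in - TAN_out = 5.48 - 0.96 = 4.52 mg/L
Hourly TAN removed = Q * dTAN = 90.2 m^3/h * 4.52 mg/L = 407.704 g/h  (m^3/h * mg/L = g/h)
Daily TAN removed = 407.704 * 24 = 9784.896 g/day
Convert to kg/day: 9784.896 / 1000 = 9.784896 kg/day

9.784896 kg/day


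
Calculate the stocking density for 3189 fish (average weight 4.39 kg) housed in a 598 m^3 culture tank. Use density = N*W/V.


Total biomass = 3189 fish * 4.39 kg = 13999.71 kg
Density = total biomass / volume = 13999.71 / 598 = 23.4109 kg/m^3

23.4109 kg/m^3


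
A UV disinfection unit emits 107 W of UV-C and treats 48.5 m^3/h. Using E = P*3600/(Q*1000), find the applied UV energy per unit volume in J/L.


Energy delivered per hour = 107 W * 3600 s = 385200 J/h
Volume treated per hour = 48.5 m^3/h * 1000 = 48500 L/h
dose = 385200 / 48500 = 7.94227 J/L

7.94227 J/L


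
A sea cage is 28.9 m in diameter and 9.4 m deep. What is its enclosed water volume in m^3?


r = d/2 = 28.9/2 = 14.45 m
Base area = pi*r^2 = pi*14.45^2 = 655.9724 m^2
Volume = 655.9724 * 9.4 = 6166.14 m^3

6166.14 m^3


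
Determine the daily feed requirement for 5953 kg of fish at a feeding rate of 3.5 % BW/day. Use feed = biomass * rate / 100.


Feeding rate fraction = 3.5% / 100 = 0.035
Daily feed = 5953 kg * 0.035 = 208.355 kg/day

208.355 kg/day


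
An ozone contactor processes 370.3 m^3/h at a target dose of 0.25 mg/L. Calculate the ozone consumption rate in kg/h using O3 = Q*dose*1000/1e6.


O3 demand (mg/h) = Q * dose * 1000 = 370.3 * 0.25 * 1000 = 92575 mg/h
Convert mg to kg: 92575 / 1e6 = 0.092575 kg/h

0.092575 kg/h


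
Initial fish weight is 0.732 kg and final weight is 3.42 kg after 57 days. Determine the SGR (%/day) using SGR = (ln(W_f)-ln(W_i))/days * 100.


ln(W_f) = ln(3.42) = 1.2296406
ln(W_i) = ln(0.732) = -0.31197477
ln(W_f) - ln(W_i) = 1.2296406 - -0.31197477 = 1.5416154
SGR = 1.5416154 / 57 * 100 = 2.70459 %/day

2.70459 %/day


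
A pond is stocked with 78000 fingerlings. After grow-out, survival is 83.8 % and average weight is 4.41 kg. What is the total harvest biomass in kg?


Survivors = 78000 * 83.8/100 = 65364 fish
Harvest biomass = survivors * W_f = 65364 * 4.41 = 288255.24 kg

288255.24 kg


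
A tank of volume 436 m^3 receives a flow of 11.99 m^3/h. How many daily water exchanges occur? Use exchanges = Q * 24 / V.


Daily flow volume = 11.99 m^3/h * 24 h = 287.76 m^3/day
Exchanges = daily flow / tank volume = 287.76 / 436 = 0.66 exchanges/day

0.66 exchanges/day


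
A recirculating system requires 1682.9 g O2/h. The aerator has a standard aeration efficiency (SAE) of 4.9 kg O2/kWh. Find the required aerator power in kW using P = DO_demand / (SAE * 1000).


SAE in g O2/kWh = 4.9 * 1000 = 4900 g/kWh
P = DO_demand / SAE_g = 1682.9 / 4900 = 0.343449 kW

0.343449 kW


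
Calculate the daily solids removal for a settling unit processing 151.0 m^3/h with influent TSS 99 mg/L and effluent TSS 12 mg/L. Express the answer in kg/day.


Concentration drop: TSS_in - TSS_out = 99 - 12 = 87 mg/L
Hourly solids removed = Q * dTSS = 151.0 m^3/h * 87 mg/L = 13137 g/h  (m^3/h * mg/L = g/h)
Daily solids removed = 13137 * 24 = 315288 g/day
Convert g to kg: 315288 / 1000 = 315.288 kg/day

315.288 kg/day


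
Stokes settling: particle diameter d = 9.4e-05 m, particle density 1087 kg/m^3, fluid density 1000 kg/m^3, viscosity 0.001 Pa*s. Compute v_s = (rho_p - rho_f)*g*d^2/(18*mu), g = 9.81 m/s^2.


Density difference: rho_p - rho_f = 1087 - 1000 = 87 kg/m^3
d^2 = (9.4e-05)^2 = 8.836e-09 m^2
Numerator = (rho_p - rho_f) * g * d^2 = 87 * 9.81 * 8.836e-09 = 7.5412609e-06
Denominator = 18 * mu = 18 * 0.001 = 0.018
v_s = 7.5412609e-06 / 0.018 = 4.18959e-04 m/s
Check: Re = rho_f * v_s * d / mu = 1000 * 4.18959e-04 * 9.4e-05 / 0.001 = 0.0394 < 1, so Stokes' law applies.

4.18959e-04 m/s


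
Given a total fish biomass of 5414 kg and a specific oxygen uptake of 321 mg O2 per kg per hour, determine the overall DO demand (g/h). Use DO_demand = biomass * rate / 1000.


Total O2 consumption (mg/h) = 5414 kg * 321 mg/(kg*h) = 1737894 mg/h
Convert to g/h: 1737894 / 1000 = 1737.894 g/h

1737.894 g/h


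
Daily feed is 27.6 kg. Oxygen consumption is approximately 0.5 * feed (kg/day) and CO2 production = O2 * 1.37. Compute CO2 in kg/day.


O2 = 27.6 * 0.5 = 13.8
CO2 = 13.8 * 1.37 = 18.906

18.906 kg/day


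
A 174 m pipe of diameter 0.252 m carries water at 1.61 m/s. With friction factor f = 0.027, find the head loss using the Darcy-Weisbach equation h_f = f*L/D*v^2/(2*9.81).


v^2 = 1.61^2 = 2.5921 m^2/s^2
L/D = 174/0.252 = 690.47619
h_f = f*(L/D)*v^2/(2g) = 0.027 * 690.47619 * 2.5921 / 19.62 = 2.463 m

2.463 m


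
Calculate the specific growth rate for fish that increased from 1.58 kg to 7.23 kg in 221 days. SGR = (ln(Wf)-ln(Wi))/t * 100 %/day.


ln(W_f) = ln(7.23) = 1.978239
ln(W_i) = ln(1.58) = 0.45742485
ln(W_f) - ln(W_i) = 1.978239 - 0.45742485 = 1.5208142
SGR = 1.5208142 / 221 * 100 = 0.688151 %/day

0.688151 %/day


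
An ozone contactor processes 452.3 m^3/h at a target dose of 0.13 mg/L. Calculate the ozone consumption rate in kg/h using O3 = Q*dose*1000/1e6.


O3 demand (mg/h) = Q * dose * 1000 = 452.3 * 0.13 * 1000 = 58799 mg/h
Convert mg to kg: 58799 / 1e6 = 0.058799 kg/h

0.058799 kg/h


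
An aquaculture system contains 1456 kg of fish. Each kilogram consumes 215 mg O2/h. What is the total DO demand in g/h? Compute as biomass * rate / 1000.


Total O2 consumption (mg/h) = 1456 kg * 215 mg/(kg*h) = 313040 mg/h
Convert to g/h: 313040 / 1000 = 313.04 g/h

313.04 g/h


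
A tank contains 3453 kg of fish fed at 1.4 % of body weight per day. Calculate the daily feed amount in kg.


Feeding rate fraction = 1.4% / 100 = 0.014
Daily feed = 3453 kg * 0.014 = 48.342 kg/day

48.342 kg/day


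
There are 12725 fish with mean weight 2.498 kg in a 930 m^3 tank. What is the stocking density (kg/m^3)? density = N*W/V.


Total biomass = 12725 fish * 2.498 kg = 31787.05 kg
Density = total biomass / volume = 31787.05 / 930 = 34.1796 kg/m^3

34.1796 kg/m^3


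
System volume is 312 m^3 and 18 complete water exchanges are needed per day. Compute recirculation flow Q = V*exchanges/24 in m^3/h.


Daily recirculation volume = 312 m^3 * 18 = 5616 m^3/day
Flow rate Q = daily volume / 24 h = 5616 / 24 = 234 m^3/h

234 m^3/h


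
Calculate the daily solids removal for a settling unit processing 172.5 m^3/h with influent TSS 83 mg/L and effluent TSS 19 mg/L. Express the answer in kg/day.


Concentration drop: TSS_in - TSS_out = 83 - 19 = 64 mg/L
Hourly solids removed = Q * dTSS = 172.5 m^3/h * 64 mg/L = 11040 g/h  (m^3/h * mg/L = g/h)
Daily solids removed = 11040 * 24 = 264960 g/day
Convert g to kg: 264960 / 1000 = 264.96 kg/day

264.96 kg/day


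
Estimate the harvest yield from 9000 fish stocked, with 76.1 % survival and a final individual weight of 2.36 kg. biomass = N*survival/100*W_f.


Survivors = 9000 * 76.1/100 = 6849 fish
Harvest biomass = survivors * W_f = 6849 * 2.36 = 16163.64 kg

16163.64 kg


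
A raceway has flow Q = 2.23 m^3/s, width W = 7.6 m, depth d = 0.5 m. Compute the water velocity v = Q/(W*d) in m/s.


Cross-sectional area = W * d = 7.6 * 0.5 = 3.8 m^2
Velocity = Q / A = 2.23 / 3.8 = 0.586842 m/s

0.586842 m/s


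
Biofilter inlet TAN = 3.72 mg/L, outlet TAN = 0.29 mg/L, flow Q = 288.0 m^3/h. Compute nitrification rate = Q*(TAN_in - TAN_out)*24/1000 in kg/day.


Concentration drop: TAN_in - TAN_out = 3.72 - 0.29 = 3.43 mg/L
Hourly TAN removed = Q * dTAN = 288.0 m^3/h * 3.43 mg/L = 987.84 g/h  (m^3/h * mg/L = g/h)
Daily TAN removed = 987.84 * 24 = 23708.16 g/day
Convert to kg/day: 23708.16 / 1000 = 23.70816 kg/day

23.70816 kg/day


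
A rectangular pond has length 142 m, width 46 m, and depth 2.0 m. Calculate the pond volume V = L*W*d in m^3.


Base area = L * W = 142 * 46 = 6532 m^2
Volume = area * depth = 6532 * 2.0 = 13064 m^3

13064 m^3


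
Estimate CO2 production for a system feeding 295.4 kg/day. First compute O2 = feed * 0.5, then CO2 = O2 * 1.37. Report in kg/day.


O2 = 295.4 * 0.5 = 147.7
CO2 = 147.7 * 1.37 = 202.349

202.349 kg/day


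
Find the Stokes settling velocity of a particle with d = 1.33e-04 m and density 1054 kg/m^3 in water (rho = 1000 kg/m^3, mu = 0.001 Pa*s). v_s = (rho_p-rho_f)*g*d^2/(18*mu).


Density difference: rho_p - rho_f = 1054 - 1000 = 54 kg/m^3
d^2 = (1.33e-04)^2 = 1.7689e-08 m^2
Numerator = (rho_p - rho_f) * g * d^2 = 54 * 9.81 * 1.7689e-08 = 9.3705709e-06
Denominator = 18 * mu = 18 * 0.001 = 0.018
v_s = 9.3705709e-06 / 0.018 = 5.20587e-04 m/s
Check: Re = rho_f * v_s * d / mu = 1000 * 5.20587e-04 * 1.33e-04 / 0.001 = 0.0692 < 1, so Stokes' law applies.

5.20587e-04 m/s


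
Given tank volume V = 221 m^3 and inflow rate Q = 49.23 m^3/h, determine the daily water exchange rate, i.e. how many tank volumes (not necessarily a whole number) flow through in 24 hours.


Daily flow volume = 49.23 m^3/h * 24 h = 1181.52 m^3/day
Exchanges = daily flow / tank volume = 1181.52 / 221 = 5.34624 exchanges/day

5.34624 exchanges/day


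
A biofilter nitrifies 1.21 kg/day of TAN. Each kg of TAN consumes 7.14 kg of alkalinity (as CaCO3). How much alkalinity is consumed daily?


Alkalinity factor: 7.14 kg CaCO3 consumed per kg TAN nitrified
alk = 1.21 kg TAN * 7.14 = 8.6394 kg CaCO3/day

8.6394 kg CaCO3/day


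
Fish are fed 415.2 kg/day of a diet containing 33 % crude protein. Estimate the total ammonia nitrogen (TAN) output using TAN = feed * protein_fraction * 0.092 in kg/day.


Protein in feed = 415.2 * 33/100 = 137.016 kg/day
TAN = protein * 0.092 = 137.016 * 0.092 = 12.605472 kg/day

12.605472 kg/day


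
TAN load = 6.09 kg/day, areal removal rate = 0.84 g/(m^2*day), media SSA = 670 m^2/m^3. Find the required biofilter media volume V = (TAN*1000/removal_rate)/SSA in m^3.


A = 6.09*1000 / 0.84 = 7250 m^2
V = 7250 / 670 = 10.8209

10.8209 m^3


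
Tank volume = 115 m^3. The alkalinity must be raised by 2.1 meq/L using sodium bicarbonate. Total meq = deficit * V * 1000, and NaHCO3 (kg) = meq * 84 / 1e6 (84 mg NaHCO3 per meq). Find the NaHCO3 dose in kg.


Tank volume in L = 115 m^3 * 1000 = 115000 L
Total meq required = 2.1 meq/L * 115000 L = 241500 meq
NaHCO3 mass = 241500 meq * 84 mg/meq / 1e6 = 20.286 kg

20.286 kg


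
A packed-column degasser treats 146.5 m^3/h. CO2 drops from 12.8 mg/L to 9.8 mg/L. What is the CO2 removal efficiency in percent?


CO2_out / CO2_in = 9.8 / 12.8 = 0.765625
Fraction remaining = 0.765625
efficiency = (1 - 0.765625) * 100 = 23.4375 %

23.4375 %


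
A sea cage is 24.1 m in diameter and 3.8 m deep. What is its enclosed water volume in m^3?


r = d/2 = 24.1/2 = 12.05 m
Base area = pi*r^2 = pi*12.05^2 = 456.16711 m^2
Volume = 456.16711 * 3.8 = 1733.44 m^3

1733.44 m^3


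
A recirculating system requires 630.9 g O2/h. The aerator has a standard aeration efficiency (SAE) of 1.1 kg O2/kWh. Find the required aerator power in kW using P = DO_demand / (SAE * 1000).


SAE in g O2/kWh = 1.1 * 1000 = 1100 g/kWh
P = DO_demand / SAE_g = 630.9 / 1100 = 0.573545 kW

0.573545 kW


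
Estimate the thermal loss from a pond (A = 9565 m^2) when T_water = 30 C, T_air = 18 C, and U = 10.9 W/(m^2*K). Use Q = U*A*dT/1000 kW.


Temperature difference dT = 30 - 18 = 12 K
Heat loss (W) = U * A * dT = 10.9 * 9565 * 12 = 1251102 W
Convert to kW: 1251102 / 1000 = 1251.102 kW

1251.102 kW


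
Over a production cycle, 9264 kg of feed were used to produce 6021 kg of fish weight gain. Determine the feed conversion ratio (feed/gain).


FCR = feed consumed / weight gained
FCR = 9264 kg / 6021 kg = 1.53861

1.53861


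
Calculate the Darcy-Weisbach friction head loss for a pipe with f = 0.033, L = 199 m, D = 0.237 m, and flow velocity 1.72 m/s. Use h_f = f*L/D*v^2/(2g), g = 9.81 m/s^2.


v^2 = 1.72^2 = 2.9584 m^2/s^2
L/D = 199/0.237 = 839.66245
h_f = f*(L/D)*v^2/(2g) = 0.033 * 839.66245 * 2.9584 / 19.62 = 4.17808 m

4.17808 m


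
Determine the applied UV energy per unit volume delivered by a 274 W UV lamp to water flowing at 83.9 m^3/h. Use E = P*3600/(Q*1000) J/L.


Energy delivered per hour = 274 W * 3600 s = 986400 J/h
Volume treated per hour = 83.9 m^3/h * 1000 = 83900 L/h
dose = 986400 / 83900 = 11.7569 J/L

11.7569 J/L


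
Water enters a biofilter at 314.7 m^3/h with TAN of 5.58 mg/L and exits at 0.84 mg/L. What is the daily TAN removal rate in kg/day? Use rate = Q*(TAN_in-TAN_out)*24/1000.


Concentration drop: TAN_in - TAN_out = 5.58 - 0.84 = 4.74 mg/L
Hourly TAN removed = Q * dTAN = 314.7 m^3/h * 4.74 mg/L = 1491.678 g/h  (m^3/h * mg/L = g/h)
Daily TAN removed = 1491.678 * 24 = 35800.272 g/day
Convert to kg/day: 35800.272 / 1000 = 35.800272 kg/day

35.800272 kg/day


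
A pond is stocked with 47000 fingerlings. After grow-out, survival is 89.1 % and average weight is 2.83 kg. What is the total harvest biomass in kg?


Survivors = 47000 * 89.1/100 = 41877 fish
Harvest biomass = survivors * W_f = 41877 * 2.83 = 118511.91 kg

118511.91 kg


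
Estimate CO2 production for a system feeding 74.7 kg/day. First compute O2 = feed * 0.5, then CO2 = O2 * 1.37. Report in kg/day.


O2 = 74.7 * 0.5 = 37.35
CO2 = 37.35 * 1.37 = 51.1695

51.1695 kg/day


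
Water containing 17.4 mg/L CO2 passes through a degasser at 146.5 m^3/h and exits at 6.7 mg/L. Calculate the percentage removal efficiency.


CO2_out / CO2_in = 6.7 / 17.4 = 0.38505747
Fraction remaining = 0.38505747
efficiency = (1 - 0.38505747) * 100 = 61.4943 %

61.4943 %


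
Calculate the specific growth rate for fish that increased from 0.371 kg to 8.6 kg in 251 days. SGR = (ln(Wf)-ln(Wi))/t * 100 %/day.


ln(W_f) = ln(8.6) = 2.1517622
ln(W_i) = ln(0.371) = -0.99155322
ln(W_f) - ln(W_i) = 2.1517622 - -0.99155322 = 3.1433154
SGR = 3.1433154 / 251 * 100 = 1.25232 %/day

1.25232 %/day


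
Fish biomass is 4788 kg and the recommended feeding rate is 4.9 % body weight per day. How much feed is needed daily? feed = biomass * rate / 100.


Feeding rate fraction = 4.9% / 100 = 0.049
Daily feed = 4788 kg * 0.049 = 234.612 kg/day

234.612 kg/day


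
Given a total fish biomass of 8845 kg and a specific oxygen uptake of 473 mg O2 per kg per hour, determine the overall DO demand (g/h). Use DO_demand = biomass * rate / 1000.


Total O2 consumption (mg/h) = 8845 kg * 473 mg/(kg*h) = 4183685 mg/h
Convert to g/h: 4183685 / 1000 = 4183.685 g/h

4183.685 g/h


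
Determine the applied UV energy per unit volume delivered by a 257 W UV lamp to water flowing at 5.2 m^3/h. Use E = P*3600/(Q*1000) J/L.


Energy delivered per hour = 257 W * 3600 s = 925200 J/h
Volume treated per hour = 5.2 m^3/h * 1000 = 5200 L/h
dose = 925200 / 5200 = 177.923 J/L

177.923 J/L


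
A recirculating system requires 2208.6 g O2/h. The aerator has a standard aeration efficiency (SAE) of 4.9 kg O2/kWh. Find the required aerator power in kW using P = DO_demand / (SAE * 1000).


SAE in g O2/kWh = 4.9 * 1000 = 4900 g/kWh
P = DO_demand / SAE_g = 2208.6 / 4900 = 0.450735 kW

0.450735 kW


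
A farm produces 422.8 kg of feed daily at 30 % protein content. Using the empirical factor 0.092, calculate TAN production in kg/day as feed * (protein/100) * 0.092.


Protein in feed = 422.8 * 30/100 = 126.84 kg/day
TAN = protein * 0.092 = 126.84 * 0.092 = 11.66928 kg/day

11.66928 kg/day


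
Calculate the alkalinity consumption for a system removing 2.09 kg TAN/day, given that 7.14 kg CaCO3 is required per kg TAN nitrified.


Alkalinity factor: 7.14 kg CaCO3 consumed per kg TAN nitrified
alk = 2.09 kg TAN * 7.14 = 14.9226 kg CaCO3/day

14.9226 kg CaCO3/day


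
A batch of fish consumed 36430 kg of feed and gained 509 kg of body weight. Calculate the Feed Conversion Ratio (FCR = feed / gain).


FCR = feed consumed / weight gained
FCR = 36430 kg / 509 kg = 71.5717

71.5717


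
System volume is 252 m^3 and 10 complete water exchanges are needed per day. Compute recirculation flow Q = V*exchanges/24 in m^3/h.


Daily recirculation volume = 252 m^3 * 10 = 2520 m^3/day
Flow rate Q = daily volume / 24 h = 2520 / 24 = 105 m^3/h

105 m^3/h


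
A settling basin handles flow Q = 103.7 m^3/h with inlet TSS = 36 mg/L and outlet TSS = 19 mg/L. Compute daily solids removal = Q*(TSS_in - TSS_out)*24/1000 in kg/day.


Concentration drop: TSS_in - TSS_out = 36 - 19 = 17 mg/L
Hourly solids removed = Q * dTSS = 103.7 m^3/h * 17 mg/L = 1762.9 g/h  (m^3/h * mg/L = g/h)
Daily solids removed = 1762.9 * 24 = 42309.6 g/day
Convert g to kg: 42309.6 / 1000 = 42.3096 kg/day

42.3096 kg/day


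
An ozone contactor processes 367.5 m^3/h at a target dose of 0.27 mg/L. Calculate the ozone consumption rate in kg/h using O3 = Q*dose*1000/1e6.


O3 demand (mg/h) = Q * dose * 1000 = 367.5 * 0.27 * 1000 = 99225 mg/h
Convert mg to kg: 99225 / 1e6 = 0.099225 kg/h

0.099225 kg/h


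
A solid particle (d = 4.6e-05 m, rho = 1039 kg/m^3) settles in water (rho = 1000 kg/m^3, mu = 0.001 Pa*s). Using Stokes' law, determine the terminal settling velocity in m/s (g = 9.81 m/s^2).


Density difference: rho_p - rho_f = 1039 - 1000 = 39 kg/m^3
d^2 = (4.6e-05)^2 = 2.116e-09 m^2
Numerator = (rho_p - rho_f) * g * d^2 = 39 * 9.81 * 2.116e-09 = 8.0956044e-07
Denominator = 18 * mu = 18 * 0.001 = 0.018
v_s = 8.0956044e-07 / 0.018 = 4.49756e-05 m/s
Check: Re = rho_f * v_s * d / mu = 1000 * 4.49756e-05 * 4.6e-05 / 0.001 = 0.00207 < 1, so Stokes' law applies.

4.49756e-05 m/s


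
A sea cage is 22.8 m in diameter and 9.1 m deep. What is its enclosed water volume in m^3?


r = d/2 = 22.8/2 = 11.4 m
Base area = pi*r^2 = pi*11.4^2 = 408.28138 m^2
Volume = 408.28138 * 9.1 = 3715.36 m^3

3715.36 m^3


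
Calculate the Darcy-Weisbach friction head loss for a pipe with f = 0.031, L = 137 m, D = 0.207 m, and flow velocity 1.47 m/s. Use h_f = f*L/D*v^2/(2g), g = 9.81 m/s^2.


v^2 = 1.47^2 = 2.1609 m^2/s^2
L/D = 137/0.207 = 661.83575
h_f = f*(L/D)*v^2/(2g) = 0.031 * 661.83575 * 2.1609 / 19.62 = 2.25968 m

2.25968 m


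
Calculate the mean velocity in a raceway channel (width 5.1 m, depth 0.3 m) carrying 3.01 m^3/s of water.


Cross-sectional area = W * d = 5.1 * 0.3 = 1.53 m^2
Velocity = Q / A = 3.01 / 1.53 = 1.96732 m/s

1.96732 m/s


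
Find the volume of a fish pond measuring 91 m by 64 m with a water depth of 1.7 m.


Base area = L * W = 91 * 64 = 5824 m^2
Volume = area * depth = 5824 * 1.7 = 9900.8 m^3

9900.8 m^3


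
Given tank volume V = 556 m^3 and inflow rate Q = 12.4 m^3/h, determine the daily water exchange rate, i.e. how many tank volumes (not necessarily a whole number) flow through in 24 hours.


Daily flow volume = 12.4 m^3/h * 24 h = 297.6 m^3/day
Exchanges = daily flow / tank volume = 297.6 / 556 = 0.535252 exchanges/day

0.535252 exchanges/day


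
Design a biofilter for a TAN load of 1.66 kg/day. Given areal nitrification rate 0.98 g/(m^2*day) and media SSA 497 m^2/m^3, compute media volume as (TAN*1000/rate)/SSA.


A = 1.66*1000 / 0.98 = 1693.8776 m^2
V = 1693.8776 / 497 = 3.4082

3.4082 m^3


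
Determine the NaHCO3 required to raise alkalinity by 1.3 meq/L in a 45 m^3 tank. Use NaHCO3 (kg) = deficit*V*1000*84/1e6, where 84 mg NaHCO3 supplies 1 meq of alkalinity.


Tank volume in L = 45 m^3 * 1000 = 45000 L
Total meq required = 1.3 meq/L * 45000 L = 58500 meq
NaHCO3 mass = 58500 meq * 84 mg/meq / 1e6 = 4.914 kg

4.914 kg


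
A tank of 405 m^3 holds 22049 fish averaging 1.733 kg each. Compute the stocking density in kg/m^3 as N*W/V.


Total biomass = 22049 fish * 1.733 kg = 38210.917 kg
Density = total biomass / volume = 38210.917 / 405 = 94.3479 kg/m^3

94.3479 kg/m^3


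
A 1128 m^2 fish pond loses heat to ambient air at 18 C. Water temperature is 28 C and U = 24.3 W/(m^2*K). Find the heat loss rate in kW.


Temperature difference dT = 28 - 18 = 10 K
Heat loss (W) = U * A * dT = 24.3 * 1128 * 10 = 274104 W
Convert to kW: 274104 / 1000 = 274.104 kW

274.104 kW


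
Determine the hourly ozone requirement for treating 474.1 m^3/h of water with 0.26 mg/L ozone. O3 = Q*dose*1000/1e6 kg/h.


O3 demand (mg/h) = Q * dose * 1000 = 474.1 * 0.26 * 1000 = 123266 mg/h
Convert mg to kg: 123266 / 1e6 = 0.123266 kg/h

0.123266 kg/h


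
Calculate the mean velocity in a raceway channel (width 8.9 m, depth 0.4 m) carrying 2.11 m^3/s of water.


Cross-sectional area = W * d = 8.9 * 0.4 = 3.56 m^2
Velocity = Q / A = 2.11 / 3.56 = 0.592697 m/s

0.592697 m/s


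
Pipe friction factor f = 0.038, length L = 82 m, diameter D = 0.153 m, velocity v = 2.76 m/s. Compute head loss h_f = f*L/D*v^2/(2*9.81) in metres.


v^2 = 2.76^2 = 7.6176 m^2/s^2
L/D = 82/0.153 = 535.94771
h_f = f*(L/D)*v^2/(2g) = 0.038 * 535.94771 * 7.6176 / 19.62 = 7.90724 m

7.90724 m


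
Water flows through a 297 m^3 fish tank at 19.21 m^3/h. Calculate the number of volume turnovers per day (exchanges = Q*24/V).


Daily flow volume = 19.21 m^3/h * 24 h = 461.04 m^3/day
Exchanges = daily flow / tank volume = 461.04 / 297 = 1.55232 exchanges/day

1.55232 exchanges/day


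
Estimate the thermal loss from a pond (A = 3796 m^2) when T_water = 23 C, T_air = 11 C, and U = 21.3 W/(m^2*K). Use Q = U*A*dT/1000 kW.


Temperature difference dT = 23 - 11 = 12 K
Heat loss (W) = U * A * dT = 21.3 * 3796 * 12 = 970257.6 W
Convert to kW: 970257.6 / 1000 = 970.2576 kW

970.2576 kW


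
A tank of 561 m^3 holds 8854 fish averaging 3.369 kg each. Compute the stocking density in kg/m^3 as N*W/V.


Total biomass = 8854 fish * 3.369 kg = 29829.126 kg
Density = total biomass / volume = 29829.126 / 561 = 53.1713 kg/m^3

53.1713 kg/m^3


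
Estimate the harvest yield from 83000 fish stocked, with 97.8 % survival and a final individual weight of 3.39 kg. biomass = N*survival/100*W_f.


Survivors = 83000 * 97.8/100 = 81174 fish
Harvest biomass = survivors * W_f = 81174 * 3.39 = 275179.86 kg

275179.86 kg


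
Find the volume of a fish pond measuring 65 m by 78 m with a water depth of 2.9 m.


Base area = L * W = 65 * 78 = 5070 m^2
Volume = area * depth = 5070 * 2.9 = 14703 m^3

14703 m^3


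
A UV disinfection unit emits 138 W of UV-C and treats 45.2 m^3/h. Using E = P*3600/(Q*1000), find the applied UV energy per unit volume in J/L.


Energy delivered per hour = 138 W * 3600 s = 496800 J/h
Volume treated per hour = 45.2 m^3/h * 1000 = 45200 L/h
dose = 496800 / 45200 = 10.9912 J/L

10.9912 J/L


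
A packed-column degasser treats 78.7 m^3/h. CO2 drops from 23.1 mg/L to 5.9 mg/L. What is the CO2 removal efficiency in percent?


CO2_out / CO2_in = 5.9 / 23.1 = 0.25541126
Fraction remaining = 0.25541126
efficiency = (1 - 0.25541126) * 100 = 74.4589 %

74.4589 %


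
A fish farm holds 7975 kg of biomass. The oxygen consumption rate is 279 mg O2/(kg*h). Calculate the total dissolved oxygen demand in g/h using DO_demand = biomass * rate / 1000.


Total O2 consumption (mg/h) = 7975 kg * 279 mg/(kg*h) = 2225025 mg/h
Convert to g/h: 2225025 / 1000 = 2225.025 g/h

2225.025 g/h


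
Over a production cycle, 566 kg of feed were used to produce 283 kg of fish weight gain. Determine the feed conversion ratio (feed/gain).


FCR = feed consumed / weight gained
FCR = 566 kg / 283 kg = 2

2


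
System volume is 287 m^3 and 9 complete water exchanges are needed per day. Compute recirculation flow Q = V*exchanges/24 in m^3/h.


Daily recirculation volume = 287 m^3 * 9 = 2583 m^3/day
Flow rate Q = daily volume / 24 h = 2583 / 24 = 107.625 m^3/h

107.625 m^3/h


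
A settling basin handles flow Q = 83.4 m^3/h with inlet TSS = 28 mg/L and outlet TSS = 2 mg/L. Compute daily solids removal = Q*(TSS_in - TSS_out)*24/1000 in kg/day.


Concentration drop: TSS_in - TSS_out = 28 - 2 = 26 mg/L
Hourly solids removed = Q * dTSS = 83.4 m^3/h * 26 mg/L = 2168.4 g/h  (m^3/h * mg/L = g/h)
Daily solids removed = 2168.4 * 24 = 52041.6 g/day
Convert g to kg: 52041.6 / 1000 = 52.0416 kg/day

52.0416 kg/day


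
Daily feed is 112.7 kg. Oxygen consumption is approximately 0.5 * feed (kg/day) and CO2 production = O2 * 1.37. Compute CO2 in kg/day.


O2 = 112.7 * 0.5 = 56.35
CO2 = 56.35 * 1.37 = 77.1995

77.1995 kg/day


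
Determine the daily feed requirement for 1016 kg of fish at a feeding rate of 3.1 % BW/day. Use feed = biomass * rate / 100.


Feeding rate fraction = 3.1% / 100 = 0.031
Daily feed = 1016 kg * 0.031 = 31.496 kg/day

31.496 kg/day


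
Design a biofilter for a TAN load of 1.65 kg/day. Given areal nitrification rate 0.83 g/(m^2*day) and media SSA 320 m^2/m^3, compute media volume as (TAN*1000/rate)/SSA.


A = 1.65*1000 / 0.83 = 1987.9518 m^2
V = 1987.9518 / 320 = 6.21235

6.21235 m^3


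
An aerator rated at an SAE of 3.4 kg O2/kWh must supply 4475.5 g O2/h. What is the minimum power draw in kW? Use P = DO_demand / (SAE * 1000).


SAE in g O2/kWh = 3.4 * 1000 = 3400 g/kWh
P = DO_demand / SAE_g = 4475.5 / 3400 = 1.31632 kW

1.31632 kW


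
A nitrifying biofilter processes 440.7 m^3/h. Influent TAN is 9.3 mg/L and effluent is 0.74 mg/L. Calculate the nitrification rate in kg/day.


Concentration drop: TAN_in - TAN_out = 9.3 - 0.74 = 8.56 mg/L
Hourly TAN removed = Q * dTAN = 440.7 m^3/h * 8.56 mg/L = 3772.392 g/h  (m^3/h * mg/L = g/h)
Daily TAN removed = 3772.392 * 24 = 90537.408 g/day
Convert to kg/day: 90537.408 / 1000 = 90.537408 kg/day

90.537408 kg/day


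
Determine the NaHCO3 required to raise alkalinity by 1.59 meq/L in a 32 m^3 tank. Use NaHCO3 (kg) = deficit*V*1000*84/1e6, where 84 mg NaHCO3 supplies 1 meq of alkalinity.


Tank volume in L = 32 m^3 * 1000 = 32000 L
Total meq required = 1.59 meq/L * 32000 L = 50880 meq
NaHCO3 mass = 50880 meq * 84 mg/meq / 1e6 = 4.27392 kg

4.27392 kg


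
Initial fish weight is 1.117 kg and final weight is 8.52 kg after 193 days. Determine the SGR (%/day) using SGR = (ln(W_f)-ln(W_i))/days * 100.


ln(W_f) = ln(8.52) = 2.1424163
ln(W_i) = ln(1.117) = 0.11064652
ln(W_f) - ln(W_i) = 2.1424163 - 0.11064652 = 2.0317698
SGR = 2.0317698 / 193 * 100 = 1.05273 %/day

1.05273 %/day


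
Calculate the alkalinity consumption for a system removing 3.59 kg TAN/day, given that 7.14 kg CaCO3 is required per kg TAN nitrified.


Alkalinity factor: 7.14 kg CaCO3 consumed per kg TAN nitrified
alk = 3.59 kg TAN * 7.14 = 25.6326 kg CaCO3/day

25.6326 kg CaCO3/day


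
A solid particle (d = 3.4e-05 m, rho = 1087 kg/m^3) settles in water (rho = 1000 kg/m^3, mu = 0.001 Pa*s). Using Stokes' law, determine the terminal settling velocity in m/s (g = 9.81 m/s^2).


Density difference: rho_p - rho_f = 1087 - 1000 = 87 kg/m^3
d^2 = (3.4e-05)^2 = 1.156e-09 m^2
Numerator = (rho_p - rho_f) * g * d^2 = 87 * 9.81 * 1.156e-09 = 9.8661132e-07
Denominator = 18 * mu = 18 * 0.001 = 0.018
v_s = 9.8661132e-07 / 0.018 = 5.48117e-05 m/s
Check: Re = rho_f * v_s * d / mu = 1000 * 5.48117e-05 * 3.4e-05 / 0.001 = 0.00186 < 1, so Stokes' law applies.

5.48117e-05 m/s


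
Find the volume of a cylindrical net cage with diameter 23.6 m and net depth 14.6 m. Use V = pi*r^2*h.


r = d/2 = 23.6/2 = 11.8 m
Base area = pi*r^2 = pi*11.8^2 = 437.43536 m^2
Volume = 437.43536 * 14.6 = 6386.56 m^3

6386.56 m^3


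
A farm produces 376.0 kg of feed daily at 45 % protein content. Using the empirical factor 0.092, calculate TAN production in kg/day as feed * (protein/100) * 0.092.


Protein in feed = 376.0 * 45/100 = 169.2 kg/day
TAN = protein * 0.092 = 169.2 * 0.092 = 15.5664 kg/day

15.5664 kg/day


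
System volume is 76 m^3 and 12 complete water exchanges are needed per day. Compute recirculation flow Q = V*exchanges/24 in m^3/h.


Daily recirculation volume = 76 m^3 * 12 = 912 m^3/day
Flow rate Q = daily volume / 24 h = 912 / 24 = 38 m^3/h

38 m^3/h


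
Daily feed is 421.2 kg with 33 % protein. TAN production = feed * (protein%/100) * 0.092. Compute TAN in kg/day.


Protein in feed = 421.2 * 33/100 = 138.996 kg/day
TAN = protein * 0.092 = 138.996 * 0.092 = 12.787632 kg/day

12.787632 kg/day


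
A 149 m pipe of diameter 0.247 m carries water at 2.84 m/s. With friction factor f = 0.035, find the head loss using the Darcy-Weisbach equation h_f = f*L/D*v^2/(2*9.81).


v^2 = 2.84^2 = 8.0656 m^2/s^2
L/D = 149/0.247 = 603.23887
h_f = f*(L/D)*v^2/(2g) = 0.035 * 603.23887 * 8.0656 / 19.62 = 8.67951 m

8.67951 m


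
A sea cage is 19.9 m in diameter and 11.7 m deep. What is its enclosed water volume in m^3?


r = d/2 = 19.9/2 = 9.95 m
Base area = pi*r^2 = pi*9.95^2 = 311.02553 m^2
Volume = 311.02553 * 11.7 = 3639 m^3

3639 m^3


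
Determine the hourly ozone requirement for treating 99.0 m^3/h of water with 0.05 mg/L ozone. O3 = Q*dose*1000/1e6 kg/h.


O3 demand (mg/h) = Q * dose * 1000 = 99.0 * 0.05 * 1000 = 4950 mg/h
Convert mg to kg: 4950 / 1e6 = 0.00495 kg/h

0.00495 kg/h


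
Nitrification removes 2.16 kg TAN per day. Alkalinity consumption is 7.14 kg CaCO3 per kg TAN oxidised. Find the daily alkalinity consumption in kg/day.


Alkalinity factor: 7.14 kg CaCO3 consumed per kg TAN nitrified
alk = 2.16 kg TAN * 7.14 = 15.4224 kg CaCO3/day

15.4224 kg CaCO3/day


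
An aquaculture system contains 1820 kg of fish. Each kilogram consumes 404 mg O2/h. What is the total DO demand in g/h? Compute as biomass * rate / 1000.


Total O2 consumption (mg/h) = 1820 kg * 404 mg/(kg*h) = 735280 mg/h
Convert to g/h: 735280 / 1000 = 735.28 g/h

735.28 g/h


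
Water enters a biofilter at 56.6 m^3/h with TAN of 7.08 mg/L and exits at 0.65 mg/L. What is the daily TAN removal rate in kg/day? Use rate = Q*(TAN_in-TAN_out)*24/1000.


Concentration drop: TAN_in - TAN_out = 7.08 - 0.65 = 6.43 mg/L
Hourly TAN removed = Q * dTAN = 56.6 m^3/h * 6.43 mg/L = 363.938 g/h  (m^3/h * mg/L = g/h)
Daily TAN removed = 363.938 * 24 = 8734.512 g/day
Convert to kg/day: 8734.512 / 1000 = 8.734512 kg/day

8.734512 kg/day


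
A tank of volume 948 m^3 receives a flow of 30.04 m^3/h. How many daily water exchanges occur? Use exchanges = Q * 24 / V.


Daily flow volume = 30.04 m^3/h * 24 h = 720.96 m^3/day
Exchanges = daily flow / tank volume = 720.96 / 948 = 0.760506 exchanges/day

0.760506 exchanges/day


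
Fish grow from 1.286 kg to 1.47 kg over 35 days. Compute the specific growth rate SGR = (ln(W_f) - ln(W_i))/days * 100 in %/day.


ln(W_f) = ln(1.47) = 0.3852624
ln(W_i) = ln(1.286) = 0.25153663
ln(W_f) - ln(W_i) = 0.3852624 - 0.25153663 = 0.13372577
SGR = 0.13372577 / 35 * 100 = 0.382074 %/day

0.382074 %/day


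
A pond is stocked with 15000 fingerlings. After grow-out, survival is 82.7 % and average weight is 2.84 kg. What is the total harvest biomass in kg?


Survivors = 15000 * 82.7/100 = 12405 fish
Harvest biomass = survivors * W_f = 12405 * 2.84 = 35230.2 kg

35230.2 kg


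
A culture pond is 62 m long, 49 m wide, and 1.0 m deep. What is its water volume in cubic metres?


Base area = L * W = 62 * 49 = 3038 m^2
Volume = area * depth = 3038 * 1.0 = 3038 m^3

3038 m^3


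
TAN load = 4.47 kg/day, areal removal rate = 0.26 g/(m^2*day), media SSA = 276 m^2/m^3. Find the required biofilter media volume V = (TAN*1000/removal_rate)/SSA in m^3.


A = 4.47*1000 / 0.26 = 17192.308 m^2
V = 17192.308 / 276 = 62.291

62.291 m^3


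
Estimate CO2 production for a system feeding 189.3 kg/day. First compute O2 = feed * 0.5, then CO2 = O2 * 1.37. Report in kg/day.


O2 = 189.3 * 0.5 = 94.65
CO2 = 94.65 * 1.37 = 129.6705

129.6705 kg/day


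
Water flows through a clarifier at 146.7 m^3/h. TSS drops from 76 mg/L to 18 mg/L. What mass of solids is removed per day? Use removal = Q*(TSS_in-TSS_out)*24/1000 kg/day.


Concentration drop: TSS_in - TSS_out = 76 - 18 = 58 mg/L
Hourly solids removed = Q * dTSS = 146.7 m^3/h * 58 mg/L = 8508.6 g/h  (m^3/h * mg/L = g/h)
Daily solids removed = 8508.6 * 24 = 204206.4 g/day
Convert g to kg: 204206.4 / 1000 = 204.2064 kg/day

204.2064 kg/day


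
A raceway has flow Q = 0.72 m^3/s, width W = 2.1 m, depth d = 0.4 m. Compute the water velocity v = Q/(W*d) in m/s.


Cross-sectional area = W * d = 2.1 * 0.4 = 0.84 m^2
Velocity = Q / A = 0.72 / 0.84 = 0.857143 m/s

0.857143 m/s


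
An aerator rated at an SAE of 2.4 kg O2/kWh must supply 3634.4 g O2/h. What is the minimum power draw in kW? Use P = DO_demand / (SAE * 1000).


SAE in g O2/kWh = 2.4 * 1000 = 2400 g/kWh
P = DO_demand / SAE_g = 3634.4 / 2400 = 1.51433 kW

1.51433 kW


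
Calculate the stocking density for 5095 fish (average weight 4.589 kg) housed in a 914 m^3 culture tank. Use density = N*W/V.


Total biomass = 5095 fish * 4.589 kg = 23380.955 kg
Density = total biomass / volume = 23380.955 / 914 = 25.5809 kg/m^3

25.5809 kg/m^3


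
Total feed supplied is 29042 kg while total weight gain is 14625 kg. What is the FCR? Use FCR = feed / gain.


FCR = feed consumed / weight gained
FCR = 29042 kg / 14625 kg = 1.98578

1.98578


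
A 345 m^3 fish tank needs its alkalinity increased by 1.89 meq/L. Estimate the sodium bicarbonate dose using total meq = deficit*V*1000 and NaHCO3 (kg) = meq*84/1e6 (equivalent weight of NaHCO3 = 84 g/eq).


Tank volume in L = 345 m^3 * 1000 = 345000 L
Total meq required = 1.89 meq/L * 345000 L = 652050 meq
NaHCO3 mass = 652050 meq * 84 mg/meq / 1e6 = 54.7722 kg

54.7722 kg


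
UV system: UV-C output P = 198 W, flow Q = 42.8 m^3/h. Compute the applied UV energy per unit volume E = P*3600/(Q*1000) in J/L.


Energy delivered per hour = 198 W * 3600 s = 712800 J/h
Volume treated per hour = 42.8 m^3/h * 1000 = 42800 L/h
dose = 712800 / 42800 = 16.6542 J/L

16.6542 J/L


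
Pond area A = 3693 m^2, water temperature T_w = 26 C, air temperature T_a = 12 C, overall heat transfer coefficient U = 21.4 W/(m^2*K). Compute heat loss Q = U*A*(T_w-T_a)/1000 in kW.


Temperature difference dT = 26 - 12 = 14 K
Heat loss (W) = U * A * dT = 21.4 * 3693 * 14 = 1106422.8 W
Convert to kW: 1106422.8 / 1000 = 1106.4228 kW

1106.4228 kW


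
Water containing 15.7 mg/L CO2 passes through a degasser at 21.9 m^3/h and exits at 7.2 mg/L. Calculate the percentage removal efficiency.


CO2_out / CO2_in = 7.2 / 15.7 = 0.45859873
Fraction remaining = 0.45859873
efficiency = (1 - 0.45859873) * 100 = 54.1401 %

54.1401 %
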